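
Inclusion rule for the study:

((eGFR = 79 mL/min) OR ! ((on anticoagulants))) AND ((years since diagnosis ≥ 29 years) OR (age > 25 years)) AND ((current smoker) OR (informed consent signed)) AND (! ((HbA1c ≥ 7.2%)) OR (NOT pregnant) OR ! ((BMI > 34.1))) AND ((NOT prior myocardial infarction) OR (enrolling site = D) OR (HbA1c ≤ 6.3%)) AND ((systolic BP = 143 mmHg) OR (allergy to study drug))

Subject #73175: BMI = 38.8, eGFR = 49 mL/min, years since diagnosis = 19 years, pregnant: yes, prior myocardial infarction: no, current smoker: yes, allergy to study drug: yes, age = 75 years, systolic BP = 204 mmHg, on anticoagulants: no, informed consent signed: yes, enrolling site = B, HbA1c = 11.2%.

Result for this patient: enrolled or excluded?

Excluded

Atomic conditions:
  eGFR = 79 mL/min: 49 == 79 is false
  on anticoagulants: no → false
  years since diagnosis ≥ 29 years: 19 ≥ 29 is false
  age > 25 years: 75 > 25 is true
  current smoker: yes → true
  informed consent signed: yes → true
  HbA1c ≥ 7.2%: 11.2 ≥ 7.2 is true
  NOT pregnant: yes → false
  BMI > 34.1: 38.8 > 34.1 is true
  NOT prior myocardial infarction: no → true
  enrolling site = D: B == D is false
  HbA1c ≤ 6.3%: 11.2 ≤ 6.3 is false
  systolic BP = 143 mmHg: 204 == 143 is false
  allergy to study drug: yes → true
Combine:
[1.2] NOT false = true
[1] false OR true = true
[2] false OR true = true
[3] true OR true = true
[4.1] NOT true = false
[4.3] NOT true = false
[4] false OR false OR false = false
[5] true OR false OR false = true
[6] false OR true = true
[root] true AND true AND true AND false AND true AND true = false
Overall: false → excluded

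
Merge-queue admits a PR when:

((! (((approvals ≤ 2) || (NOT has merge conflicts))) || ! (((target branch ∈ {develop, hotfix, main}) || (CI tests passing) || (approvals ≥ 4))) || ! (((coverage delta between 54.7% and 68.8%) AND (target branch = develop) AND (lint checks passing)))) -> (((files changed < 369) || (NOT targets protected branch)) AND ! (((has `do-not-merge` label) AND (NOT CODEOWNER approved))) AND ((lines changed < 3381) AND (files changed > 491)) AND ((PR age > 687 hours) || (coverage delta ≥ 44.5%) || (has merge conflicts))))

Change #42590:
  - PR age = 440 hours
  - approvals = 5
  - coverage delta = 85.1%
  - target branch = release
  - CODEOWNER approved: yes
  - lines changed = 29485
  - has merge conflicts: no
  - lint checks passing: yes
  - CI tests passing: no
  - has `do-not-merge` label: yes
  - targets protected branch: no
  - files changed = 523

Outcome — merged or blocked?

Atomic conditions:
  approvals ≤ 2: 5 ≤ 2 is false
  NOT has merge conflicts: no → true
  target branch ∈ {develop, hotfix, main}: release is not in the set → false
  CI tests passing: no → false
  approvals ≥ 4: 5 ≥ 4 is true
  coverage delta between 54.7% and 68.8%: 85.1 in [54.7, 68.8] is false
  target branch = develop: release == develop is false
  lint checks passing: yes → true
  files changed < 369: 523 < 369 is false
  NOT targets protected branch: no → true
  has `do-not-merge` label: yes → true
  NOT CODEOWNER approved: yes → false
  lines changed < 3381: 29485 < 3381 is false
  files changed > 491: 523 > 491 is true
  PR age > 687 hours: 440 > 687 is false
  coverage delta ≥ 44.5%: 85.1 ≥ 44.5 is true
  has merge conflicts: no → false
Combine:
[1.1.1] false OR true = true
[1.1] NOT true = false
[1.2.1] false OR false OR true = true
[1.2] NOT true = false
[1.3.1] false AND false AND true = false
[1.3] NOT false = true
[1] false OR false OR true = true
[2.1] false OR true = true
[2.2.1] true AND false = false
[2.2] NOT false = true
[2.3] false AND true = false
[2.4] false OR true OR false = true
[2] true AND true AND false AND true = false
[root] true → false = false
Overall: false → blocked

Blocked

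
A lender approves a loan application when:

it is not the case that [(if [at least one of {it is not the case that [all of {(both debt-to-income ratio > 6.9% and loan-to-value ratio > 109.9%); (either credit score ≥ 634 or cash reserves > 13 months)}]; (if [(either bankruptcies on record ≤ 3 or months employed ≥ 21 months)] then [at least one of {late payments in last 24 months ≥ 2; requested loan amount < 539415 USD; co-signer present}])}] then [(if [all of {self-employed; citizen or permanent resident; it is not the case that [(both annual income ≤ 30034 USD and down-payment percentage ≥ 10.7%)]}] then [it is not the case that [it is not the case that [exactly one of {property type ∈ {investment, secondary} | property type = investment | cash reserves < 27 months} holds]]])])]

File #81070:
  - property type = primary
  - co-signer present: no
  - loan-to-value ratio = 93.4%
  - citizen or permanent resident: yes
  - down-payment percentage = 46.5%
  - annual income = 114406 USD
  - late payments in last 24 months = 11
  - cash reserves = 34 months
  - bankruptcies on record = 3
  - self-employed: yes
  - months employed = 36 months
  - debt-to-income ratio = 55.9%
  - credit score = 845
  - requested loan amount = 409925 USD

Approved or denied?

Approved

Atomic conditions:
  debt-to-income ratio > 6.9%: 55.9 > 6.9 is true
  loan-to-value ratio > 109.9%: 93.4 > 109.9 is false
  credit score ≥ 634: 845 ≥ 634 is true
  cash reserves > 13 months: 34 > 13 is true
  bankruptcies on record ≤ 3: 3 ≤ 3 is true
  months employed ≥ 21 months: 36 ≥ 21 is true
  late payments in last 24 months ≥ 2: 11 ≥ 2 is true
  requested loan amount < 539415 USD: 409925 < 539415 is true
  co-signer present: no → false
  self-employed: yes → true
  citizen or permanent resident: yes → true
  annual income ≤ 30034 USD: 114406 ≤ 30034 is false
  down-payment percentage ≥ 10.7%: 46.5 ≥ 10.7 is true
  property type ∈ {investment, secondary}: primary is not in the set → false
  property type = investment: primary == investment is false
  cash reserves < 27 months: 34 < 27 is false
Combine:
[1.1.1.1.1] true AND false = false
[1.1.1.1.2] true OR true = true
[1.1.1.1] false AND true = false
[1.1.1] NOT false = true
[1.1.2.1] true OR true = true
[1.1.2.2] true OR true OR false = true
[1.1.2] true → true = true
[1.1] true OR true = true
[1.2.1.3.1] false AND true = false
[1.2.1.3] NOT false = true
[1.2.1] true AND true AND true = true
[1.2.2.1.1] exactly-one(false, false, false) = false
[1.2.2.1] NOT false = true
[1.2.2] NOT true = false
[1.2] true → false = false
[1] true → false = false
[root] NOT false = true
Overall: true → approved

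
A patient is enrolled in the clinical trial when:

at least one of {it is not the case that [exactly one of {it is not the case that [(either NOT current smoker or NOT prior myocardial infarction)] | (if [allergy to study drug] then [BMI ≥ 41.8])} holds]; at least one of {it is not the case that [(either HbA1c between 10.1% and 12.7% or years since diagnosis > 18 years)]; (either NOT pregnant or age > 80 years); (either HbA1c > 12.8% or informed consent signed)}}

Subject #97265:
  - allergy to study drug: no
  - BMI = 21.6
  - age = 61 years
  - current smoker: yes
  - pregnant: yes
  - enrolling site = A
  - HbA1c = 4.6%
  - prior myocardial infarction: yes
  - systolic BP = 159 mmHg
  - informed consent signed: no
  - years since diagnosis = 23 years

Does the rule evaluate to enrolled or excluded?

Enrolled

Atomic conditions:
  NOT current smoker: yes → false
  NOT prior myocardial infarction: yes → false
  allergy to study drug: no → false
  BMI ≥ 41.8: 21.6 ≥ 41.8 is false
  HbA1c between 10.1% and 12.7%: 4.6 in [10.1, 12.7] is false
  years since diagnosis > 18 years: 23 > 18 is true
  NOT pregnant: yes → false
  age > 80 years: 61 > 80 is false
  HbA1c > 12.8%: 4.6 > 12.8 is false
  informed consent signed: no → false
Combine:
[1.1.1.1] false OR false = false
[1.1.1] NOT false = true
[1.1.2] false → false (antecedent false ⇒ implication holds) = true
[1.1] exactly-one(true, true) = false
[1] NOT false = true
[2.1.1] false OR true = true
[2.1] NOT true = false
[2.2] false OR false = false
[2.3] false OR false = false
[2] false OR false OR false = false
[root] true OR false = true
Overall: true → enrolled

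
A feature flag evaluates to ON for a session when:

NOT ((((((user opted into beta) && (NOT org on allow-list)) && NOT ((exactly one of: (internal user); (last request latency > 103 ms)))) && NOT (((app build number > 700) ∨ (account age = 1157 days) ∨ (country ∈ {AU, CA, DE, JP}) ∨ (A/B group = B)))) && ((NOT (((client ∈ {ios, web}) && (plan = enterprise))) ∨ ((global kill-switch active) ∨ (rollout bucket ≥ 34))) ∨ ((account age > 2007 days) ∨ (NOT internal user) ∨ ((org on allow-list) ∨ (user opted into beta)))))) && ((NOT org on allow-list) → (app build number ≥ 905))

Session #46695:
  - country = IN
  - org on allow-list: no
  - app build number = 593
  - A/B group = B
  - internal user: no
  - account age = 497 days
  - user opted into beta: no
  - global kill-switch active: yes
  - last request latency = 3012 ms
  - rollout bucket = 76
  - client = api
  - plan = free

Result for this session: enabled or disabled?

Atomic conditions:
  user opted into beta: no → false
  NOT org on allow-list: no → true
  internal user: no → false
  last request latency > 103 ms: 3012 > 103 is true
  app build number > 700: 593 > 700 is false
  account age = 1157 days: 497 == 1157 is false
  country ∈ {AU, CA, DE, JP}: IN is not in the set → false
  A/B group = B: B == B is true
  client ∈ {ios, web}: api is not in the set → false
  plan = enterprise: free == enterprise is false
  global kill-switch active: yes → true
  rollout bucket ≥ 34: 76 ≥ 34 is true
  account age > 2007 days: 497 > 2007 is false
  NOT internal user: no → true
  org on allow-list: no → false
  app build number ≥ 905: 593 ≥ 905 is false
Combine:
[1.1.1.1.1] false AND true = false
[1.1.1.1.2.1] exactly-one(false, true) = true
[1.1.1.1.2] NOT true = false
[1.1.1.1] false AND false = false
[1.1.1.2.1] false OR false OR false OR true = true
[1.1.1.2] NOT true = false
[1.1.1] false AND false = false
[1.1.2.1.1.1] false AND false = false
[1.1.2.1.1] NOT false = true
[1.1.2.1.2] true OR true = true
[1.1.2.1] true OR true = true
[1.1.2.2.3] false OR false = false
[1.1.2.2] false OR true OR false = true
[1.1.2] true OR true = true
[1.1] false AND true = false
[1] NOT false = true
[2] true → false = false
[root] true AND false = false
Overall: false → disabled

Disabled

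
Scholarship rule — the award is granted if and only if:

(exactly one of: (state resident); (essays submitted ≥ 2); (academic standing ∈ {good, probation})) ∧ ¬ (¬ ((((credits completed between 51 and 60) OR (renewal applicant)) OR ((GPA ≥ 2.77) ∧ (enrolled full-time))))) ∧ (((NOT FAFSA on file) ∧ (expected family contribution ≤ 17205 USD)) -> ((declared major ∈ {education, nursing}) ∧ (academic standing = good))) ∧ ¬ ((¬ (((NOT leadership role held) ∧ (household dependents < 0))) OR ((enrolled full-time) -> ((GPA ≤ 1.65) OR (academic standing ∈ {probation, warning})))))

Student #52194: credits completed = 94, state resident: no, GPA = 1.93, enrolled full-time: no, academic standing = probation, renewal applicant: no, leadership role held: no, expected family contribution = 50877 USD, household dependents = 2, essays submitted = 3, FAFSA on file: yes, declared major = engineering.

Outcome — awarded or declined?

Declined

Atomic conditions:
  state resident: no → false
  essays submitted ≥ 2: 3 ≥ 2 is true
  academic standing ∈ {good, probation}: probation is in the set → true
  credits completed between 51 and 60: 94 in [51, 60] is false
  renewal applicant: no → false
  GPA ≥ 2.77: 1.93 ≥ 2.77 is false
  enrolled full-time: no → false
  NOT FAFSA on file: yes → false
  expected family contribution ≤ 17205 USD: 50877 ≤ 17205 is false
  declared major ∈ {education, nursing}: engineering is not in the set → false
  academic standing = good: probation == good is false
  NOT leadership role held: no → true
  household dependents < 0: 2 < 0 is false
  GPA ≤ 1.65: 1.93 ≤ 1.65 is false
  academic standing ∈ {probation, warning}: probation is in the set → true
Combine:
[1] exactly-one(false, true, true) = false
[2.1.1.1] false OR false = false
[2.1.1.2] false AND false = false
[2.1.1] false OR false = false
[2.1] NOT false = true
[2] NOT true = false
[3.1] false AND false = false
[3.2] false AND false = false
[3] false → false (antecedent false ⇒ implication holds) = true
[4.1.1.1] true AND false = false
[4.1.1] NOT false = true
[4.1.2.2] false OR true = true
[4.1.2] false → true (antecedent false ⇒ implication holds) = true
[4.1] true OR true = true
[4] NOT true = false
[root] false AND false AND true AND false = false
Overall: false → declined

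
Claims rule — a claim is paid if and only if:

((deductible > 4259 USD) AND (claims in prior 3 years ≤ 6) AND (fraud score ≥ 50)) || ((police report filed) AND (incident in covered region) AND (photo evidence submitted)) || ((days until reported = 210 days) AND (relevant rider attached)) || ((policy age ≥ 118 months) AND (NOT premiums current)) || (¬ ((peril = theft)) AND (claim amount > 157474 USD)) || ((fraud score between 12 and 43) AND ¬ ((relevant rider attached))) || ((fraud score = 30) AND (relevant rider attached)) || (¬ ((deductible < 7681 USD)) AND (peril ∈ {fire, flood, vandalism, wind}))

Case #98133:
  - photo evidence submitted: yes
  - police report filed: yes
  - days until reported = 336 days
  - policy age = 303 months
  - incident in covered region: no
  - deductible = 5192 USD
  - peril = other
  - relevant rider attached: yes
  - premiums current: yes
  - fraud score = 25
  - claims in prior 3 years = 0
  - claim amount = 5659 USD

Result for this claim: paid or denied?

Atomic conditions:
  deductible > 4259 USD: 5192 > 4259 is true
  claims in prior 3 years ≤ 6: 0 ≤ 6 is true
  fraud score ≥ 50: 25 ≥ 50 is false
  police report filed: yes → true
  incident in covered region: no → false
  photo evidence submitted: yes → true
  days until reported = 210 days: 336 == 210 is false
  relevant rider attached: yes → true
  policy age ≥ 118 months: 303 ≥ 118 is true
  NOT premiums current: yes → false
  peril = theft: other == theft is false
  claim amount > 157474 USD: 5659 > 157474 is false
  fraud score between 12 and 43: 25 in [12, 43] is true
  fraud score = 30: 25 == 30 is false
  deductible < 7681 USD: 5192 < 7681 is true
  peril ∈ {fire, flood, vandalism, wind}: other is not in the set → false
Combine:
[1] true AND true AND false = false
[2] true AND false AND true = false
[3] false AND true = false
[4] true AND false = false
[5.1] NOT false = true
[5] true AND false = false
[6.2] NOT true = false
[6] true AND false = false
[7] false AND true = false
[8.1] NOT true = false
[8] false AND false = false
[root] false OR false OR false OR false OR false OR false OR false OR false = false
Overall: false → denied

Denied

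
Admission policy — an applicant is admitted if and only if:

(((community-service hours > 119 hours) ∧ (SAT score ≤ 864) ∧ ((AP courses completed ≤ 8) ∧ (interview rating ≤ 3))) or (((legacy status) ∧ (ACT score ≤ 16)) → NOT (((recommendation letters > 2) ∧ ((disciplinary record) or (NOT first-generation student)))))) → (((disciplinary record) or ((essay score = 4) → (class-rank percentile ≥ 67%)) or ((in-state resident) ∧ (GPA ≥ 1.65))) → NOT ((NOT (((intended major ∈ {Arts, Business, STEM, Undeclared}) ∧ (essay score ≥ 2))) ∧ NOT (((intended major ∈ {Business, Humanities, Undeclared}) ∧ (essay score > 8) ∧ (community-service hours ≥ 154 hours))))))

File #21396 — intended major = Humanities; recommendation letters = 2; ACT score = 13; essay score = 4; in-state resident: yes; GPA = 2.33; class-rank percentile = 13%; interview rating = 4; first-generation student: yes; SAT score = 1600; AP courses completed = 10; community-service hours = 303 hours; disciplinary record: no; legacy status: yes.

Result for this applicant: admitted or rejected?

Atomic conditions:
  community-service hours > 119 hours: 303 > 119 is true
  SAT score ≤ 864: 1600 ≤ 864 is false
  AP courses completed ≤ 8: 10 ≤ 8 is false
  interview rating ≤ 3: 4 ≤ 3 is false
  legacy status: yes → true
  ACT score ≤ 16: 13 ≤ 16 is true
  recommendation letters > 2: 2 > 2 is false
  disciplinary record: no → false
  NOT first-generation student: yes → false
  essay score = 4: 4 == 4 is true
  class-rank percentile ≥ 67%: 13 ≥ 67 is false
  in-state resident: yes → true
  GPA ≥ 1.65: 2.33 ≥ 1.65 is true
  intended major ∈ {Arts, Business, STEM, Undeclared}: Humanities is not in the set → false
  essay score ≥ 2: 4 ≥ 2 is true
  intended major ∈ {Business, Humanities, Undeclared}: Humanities is in the set → true
  essay score > 8: 4 > 8 is false
  community-service hours ≥ 154 hours: 303 ≥ 154 is true
Combine:
[1.1.3] false AND false = false
[1.1] true AND false AND false = false
[1.2.1] true AND true = true
[1.2.2.1.2] false OR false = false
[1.2.2.1] false AND false = false
[1.2.2] NOT false = true
[1.2] true → true = true
[1] false OR true = true
[2.1.2] true → false = false
[2.1.3] true AND true = true
[2.1] false OR false OR true = true
[2.2.1.1.1] false AND true = false
[2.2.1.1] NOT false = true
[2.2.1.2.1] true AND false AND true = false
[2.2.1.2] NOT false = true
[2.2.1] true AND true = true
[2.2] NOT true = false
[2] true → false = false
[root] true → false = false
Overall: false → rejected

Rejected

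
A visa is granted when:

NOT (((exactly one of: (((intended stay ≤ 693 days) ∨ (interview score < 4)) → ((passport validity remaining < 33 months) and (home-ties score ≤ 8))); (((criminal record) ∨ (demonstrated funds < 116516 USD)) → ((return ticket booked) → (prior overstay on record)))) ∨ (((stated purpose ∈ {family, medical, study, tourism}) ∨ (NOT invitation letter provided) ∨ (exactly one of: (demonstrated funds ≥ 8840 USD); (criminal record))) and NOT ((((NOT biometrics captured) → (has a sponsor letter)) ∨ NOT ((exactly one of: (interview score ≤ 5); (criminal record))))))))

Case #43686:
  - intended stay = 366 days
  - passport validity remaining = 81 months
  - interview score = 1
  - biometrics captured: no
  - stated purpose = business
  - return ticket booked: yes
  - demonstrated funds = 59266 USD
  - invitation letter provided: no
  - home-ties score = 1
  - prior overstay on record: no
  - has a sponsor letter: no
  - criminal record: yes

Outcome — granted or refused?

Atomic conditions:
  intended stay ≤ 693 days: 366 ≤ 693 is true
  interview score < 4: 1 < 4 is true
  passport validity remaining < 33 months: 81 < 33 is false
  home-ties score ≤ 8: 1 ≤ 8 is true
  criminal record: yes → true
  demonstrated funds < 116516 USD: 59266 < 116516 is true
  return ticket booked: yes → true
  prior overstay on record: no → false
  stated purpose ∈ {family, medical, study, tourism}: business is not in the set → false
  NOT invitation letter provided: no → true
  demonstrated funds ≥ 8840 USD: 59266 ≥ 8840 is true
  NOT biometrics captured: no → true
  has a sponsor letter: no → false
  interview score ≤ 5: 1 ≤ 5 is true
Combine:
[1.1.1.1] true OR true = true
[1.1.1.2] false AND true = false
[1.1.1] true → false = false
[1.1.2.1] true OR true = true
[1.1.2.2] true → false = false
[1.1.2] true → false = false
[1.1] exactly-one(false, false) = false
[1.2.1.3] exactly-one(true, true) = false
[1.2.1] false OR true OR false = true
[1.2.2.1.1] true → false = false
[1.2.2.1.2.1] exactly-one(true, true) = false
[1.2.2.1.2] NOT false = true
[1.2.2.1] false OR true = true
[1.2.2] NOT true = false
[1.2] true AND false = false
[1] false OR false = false
[root] NOT false = true
Overall: true → granted

Granted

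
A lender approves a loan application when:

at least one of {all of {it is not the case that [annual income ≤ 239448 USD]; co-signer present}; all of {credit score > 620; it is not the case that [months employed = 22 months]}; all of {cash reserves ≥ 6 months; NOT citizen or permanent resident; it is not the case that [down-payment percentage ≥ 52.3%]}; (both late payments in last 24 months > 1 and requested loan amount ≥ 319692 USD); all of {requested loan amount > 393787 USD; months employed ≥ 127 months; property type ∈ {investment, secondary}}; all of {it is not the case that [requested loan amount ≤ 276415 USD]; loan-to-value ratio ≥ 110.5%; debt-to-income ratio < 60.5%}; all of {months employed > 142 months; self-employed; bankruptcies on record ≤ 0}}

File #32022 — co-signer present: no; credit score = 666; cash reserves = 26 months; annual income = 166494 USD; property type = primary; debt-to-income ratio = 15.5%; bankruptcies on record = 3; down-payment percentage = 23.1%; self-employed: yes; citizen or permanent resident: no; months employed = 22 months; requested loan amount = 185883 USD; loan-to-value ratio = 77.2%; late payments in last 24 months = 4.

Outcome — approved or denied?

Approved

Atomic conditions:
  annual income ≤ 239448 USD: 166494 ≤ 239448 is true
  co-signer present: no → false
  credit score > 620: 666 > 620 is true
  months employed = 22 months: 22 == 22 is true
  cash reserves ≥ 6 months: 26 ≥ 6 is true
  NOT citizen or permanent resident: no → true
  down-payment percentage ≥ 52.3%: 23.1 ≥ 52.3 is false
  late payments in last 24 months > 1: 4 > 1 is true
  requested loan amount ≥ 319692 USD: 185883 ≥ 319692 is false
  requested loan amount > 393787 USD: 185883 > 393787 is false
  months employed ≥ 127 months: 22 ≥ 127 is false
  property type ∈ {investment, secondary}: primary is not in the set → false
  requested loan amount ≤ 276415 USD: 185883 ≤ 276415 is true
  loan-to-value ratio ≥ 110.5%: 77.2 ≥ 110.5 is false
  debt-to-income ratio < 60.5%: 15.5 < 60.5 is true
  months employed > 142 months: 22 > 142 is false
  self-employed: yes → true
  bankruptcies on record ≤ 0: 3 ≤ 0 is false
Combine:
[1.1] NOT true = false
[1] false AND false = false
[2.2] NOT true = false
[2] true AND false = false
[3.3] NOT false = true
[3] true AND true AND true = true
[4] true AND false = false
[5] false AND false AND false = false
[6.1] NOT true = false
[6] false AND false AND true = false
[7] false AND true AND false = false
[root] false OR false OR true OR false OR false OR false OR false = true
Overall: true → approved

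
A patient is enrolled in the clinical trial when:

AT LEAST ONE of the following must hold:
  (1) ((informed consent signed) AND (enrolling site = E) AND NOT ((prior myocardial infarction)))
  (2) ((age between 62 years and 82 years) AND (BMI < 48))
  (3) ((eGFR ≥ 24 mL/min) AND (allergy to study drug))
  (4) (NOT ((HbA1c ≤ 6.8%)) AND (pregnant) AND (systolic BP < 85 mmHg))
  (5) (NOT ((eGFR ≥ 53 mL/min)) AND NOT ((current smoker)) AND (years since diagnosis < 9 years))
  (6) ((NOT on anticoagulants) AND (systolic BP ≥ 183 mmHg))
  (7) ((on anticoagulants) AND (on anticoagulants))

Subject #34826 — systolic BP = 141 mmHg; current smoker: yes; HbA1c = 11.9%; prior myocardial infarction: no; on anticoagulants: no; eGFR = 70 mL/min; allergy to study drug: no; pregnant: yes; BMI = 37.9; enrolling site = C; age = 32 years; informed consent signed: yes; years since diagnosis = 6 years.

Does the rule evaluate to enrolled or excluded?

Atomic conditions:
  informed consent signed: yes → true
  enrolling site = E: C == E is false
  prior myocardial infarction: no → false
  age between 62 years and 82 years: 32 in [62, 82] is false
  BMI < 48: 37.9 < 48 is true
  eGFR ≥ 24 mL/min: 70 ≥ 24 is true
  allergy to study drug: no → false
  HbA1c ≤ 6.8%: 11.9 ≤ 6.8 is false
  pregnant: yes → true
  systolic BP < 85 mmHg: 141 < 85 is false
  eGFR ≥ 53 mL/min: 70 ≥ 53 is true
  current smoker: yes → true
  years since diagnosis < 9 years: 6 < 9 is true
  NOT on anticoagulants: no → true
  systolic BP ≥ 183 mmHg: 141 ≥ 183 is false
  on anticoagulants: no → false
Combine:
[1.3] NOT false = true
[1] true AND false AND true = false
[2] false AND true = false
[3] true AND false = false
[4.1] NOT false = true
[4] true AND true AND false = false
[5.1] NOT true = false
[5.2] NOT true = false
[5] false AND false AND true = false
[6] true AND false = false
[7] false AND false = false
[root] false OR false OR false OR false OR false OR false OR false = false
Overall: false → excluded

Excluded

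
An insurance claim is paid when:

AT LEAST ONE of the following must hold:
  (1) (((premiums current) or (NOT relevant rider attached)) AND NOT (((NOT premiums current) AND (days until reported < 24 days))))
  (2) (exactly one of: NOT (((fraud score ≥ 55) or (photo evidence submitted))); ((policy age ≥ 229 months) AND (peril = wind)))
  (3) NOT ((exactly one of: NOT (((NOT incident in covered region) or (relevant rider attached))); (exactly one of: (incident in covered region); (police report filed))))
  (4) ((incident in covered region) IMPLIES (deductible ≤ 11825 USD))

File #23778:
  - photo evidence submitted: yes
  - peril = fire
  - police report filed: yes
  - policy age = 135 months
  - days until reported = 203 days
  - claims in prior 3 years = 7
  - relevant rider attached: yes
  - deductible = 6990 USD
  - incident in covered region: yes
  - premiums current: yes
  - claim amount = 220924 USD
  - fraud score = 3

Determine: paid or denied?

Atomic conditions:
  premiums current: yes → true
  NOT relevant rider attached: yes → false
  NOT premiums current: yes → false
  days until reported < 24 days: 203 < 24 is false
  fraud score ≥ 55: 3 ≥ 55 is false
  photo evidence submitted: yes → true
  policy age ≥ 229 months: 135 ≥ 229 is false
  peril = wind: fire == wind is false
  NOT incident in covered region: yes → false
  relevant rider attached: yes → true
  incident in covered region: yes → true
  police report filed: yes → true
  deductible ≤ 11825 USD: 6990 ≤ 11825 is true
Combine:
[1.1] true OR false = true
[1.2.1] false AND false = false
[1.2] NOT false = true
[1] true AND true = true
[2.1.1] false OR true = true
[2.1] NOT true = false
[2.2] false AND false = false
[2] exactly-one(false, false) = false
[3.1.1.1] false OR true = true
[3.1.1] NOT true = false
[3.1.2] exactly-one(true, true) = false
[3.1] exactly-one(false, false) = false
[3] NOT false = true
[4] true → true = true
[root] true OR false OR true OR true = true
Overall: true → paid

Paid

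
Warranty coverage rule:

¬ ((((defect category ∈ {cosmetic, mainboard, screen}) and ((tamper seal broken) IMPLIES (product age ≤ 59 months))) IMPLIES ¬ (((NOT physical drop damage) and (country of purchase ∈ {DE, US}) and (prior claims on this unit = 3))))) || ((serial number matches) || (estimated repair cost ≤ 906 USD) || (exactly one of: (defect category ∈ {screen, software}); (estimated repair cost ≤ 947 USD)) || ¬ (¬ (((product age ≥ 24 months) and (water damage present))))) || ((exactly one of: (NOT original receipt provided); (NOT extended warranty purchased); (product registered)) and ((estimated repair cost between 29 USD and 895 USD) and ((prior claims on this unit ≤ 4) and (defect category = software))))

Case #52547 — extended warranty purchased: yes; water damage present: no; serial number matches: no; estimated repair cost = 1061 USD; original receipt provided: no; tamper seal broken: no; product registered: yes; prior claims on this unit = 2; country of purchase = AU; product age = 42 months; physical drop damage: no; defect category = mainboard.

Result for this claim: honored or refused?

Refused

Atomic conditions:
  defect category ∈ {cosmetic, mainboard, screen}: mainboard is in the set → true
  tamper seal broken: no → false
  product age ≤ 59 months: 42 ≤ 59 is true
  NOT physical drop damage: no → true
  country of purchase ∈ {DE, US}: AU is not in the set → false
  prior claims on this unit = 3: 2 == 3 is false
  serial number matches: no → false
  estimated repair cost ≤ 906 USD: 1061 ≤ 906 is false
  defect category ∈ {screen, software}: mainboard is not in the set → false
  estimated repair cost ≤ 947 USD: 1061 ≤ 947 is false
  product age ≥ 24 months: 42 ≥ 24 is true
  water damage present: no → false
  NOT original receipt provided: no → true
  NOT extended warranty purchased: yes → false
  product registered: yes → true
  estimated repair cost between 29 USD and 895 USD: 1061 in [29, 895] is false
  prior claims on this unit ≤ 4: 2 ≤ 4 is true
  defect category = software: mainboard == software is false
Combine:
[1.1.1.2] false → true (antecedent false ⇒ implication holds) = true
[1.1.1] true AND true = true
[1.1.2.1] true AND false AND false = false
[1.1.2] NOT false = true
[1.1] true → true = true
[1] NOT true = false
[2.3] exactly-one(false, false) = false
[2.4.1.1] true AND false = false
[2.4.1] NOT false = true
[2.4] NOT true = false
[2] false OR false OR false OR false = false
[3.1] exactly-one(true, false, true) = false
[3.2.2] true AND false = false
[3.2] false AND false = false
[3] false AND false = false
[root] false OR false OR false = false
Overall: false → refused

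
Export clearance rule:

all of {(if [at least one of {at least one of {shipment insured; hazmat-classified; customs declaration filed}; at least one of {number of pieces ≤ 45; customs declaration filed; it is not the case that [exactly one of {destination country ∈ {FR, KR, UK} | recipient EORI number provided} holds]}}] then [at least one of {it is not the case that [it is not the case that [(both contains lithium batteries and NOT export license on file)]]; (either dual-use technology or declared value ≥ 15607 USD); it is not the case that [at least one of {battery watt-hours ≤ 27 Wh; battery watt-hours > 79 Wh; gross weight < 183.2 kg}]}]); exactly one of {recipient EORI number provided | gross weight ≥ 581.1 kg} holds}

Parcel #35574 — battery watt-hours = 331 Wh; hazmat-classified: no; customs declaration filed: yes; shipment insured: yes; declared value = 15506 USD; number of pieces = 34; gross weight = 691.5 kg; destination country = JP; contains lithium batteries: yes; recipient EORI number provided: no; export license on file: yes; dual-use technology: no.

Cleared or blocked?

Atomic conditions:
  shipment insured: yes → true
  hazmat-classified: no → false
  customs declaration filed: yes → true
  number of pieces ≤ 45: 34 ≤ 45 is true
  destination country ∈ {FR, KR, UK}: JP is not in the set → false
  recipient EORI number provided: no → false
  contains lithium batteries: yes → true
  NOT export license on file: yes → false
  dual-use technology: no → false
  declared value ≥ 15607 USD: 15506 ≥ 15607 is false
  battery watt-hours ≤ 27 Wh: 331 ≤ 27 is false
  battery watt-hours > 79 Wh: 331 > 79 is true
  gross weight < 183.2 kg: 691.5 < 183.2 is false
  gross weight ≥ 581.1 kg: 691.5 ≥ 581.1 is true
Combine:
[1.1.1] true OR false OR true = true
[1.1.2.3.1] exactly-one(false, false) = false
[1.1.2.3] NOT false = true
[1.1.2] true OR true OR true = true
[1.1] true OR true = true
[1.2.1.1.1] true AND false = false
[1.2.1.1] NOT false = true
[1.2.1] NOT true = false
[1.2.2] false OR false = false
[1.2.3.1] false OR true OR false = true
[1.2.3] NOT true = false
[1.2] false OR false OR false = false
[1] true → false = false
[2] exactly-one(false, true) = true
[root] false AND true = false
Overall: false → blocked

Blocked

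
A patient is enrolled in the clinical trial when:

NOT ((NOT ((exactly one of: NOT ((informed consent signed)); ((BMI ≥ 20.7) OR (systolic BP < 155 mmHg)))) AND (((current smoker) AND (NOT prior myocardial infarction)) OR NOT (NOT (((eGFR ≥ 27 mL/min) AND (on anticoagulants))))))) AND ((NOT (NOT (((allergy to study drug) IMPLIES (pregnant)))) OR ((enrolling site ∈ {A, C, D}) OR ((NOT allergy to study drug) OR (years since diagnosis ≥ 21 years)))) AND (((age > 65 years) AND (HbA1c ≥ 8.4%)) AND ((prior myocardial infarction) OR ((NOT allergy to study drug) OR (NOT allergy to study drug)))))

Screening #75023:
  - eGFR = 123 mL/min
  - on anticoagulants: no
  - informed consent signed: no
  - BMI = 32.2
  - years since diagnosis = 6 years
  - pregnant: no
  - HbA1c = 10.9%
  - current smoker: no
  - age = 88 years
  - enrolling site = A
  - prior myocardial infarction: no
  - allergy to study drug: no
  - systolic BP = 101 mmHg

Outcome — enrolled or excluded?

Enrolled

Atomic conditions:
  informed consent signed: no → false
  BMI ≥ 20.7: 32.2 ≥ 20.7 is true
  systolic BP < 155 mmHg: 101 < 155 is true
  current smoker: no → false
  NOT prior myocardial infarction: no → true
  eGFR ≥ 27 mL/min: 123 ≥ 27 is true
  on anticoagulants: no → false
  allergy to study drug: no → false
  pregnant: no → false
  enrolling site ∈ {A, C, D}: A is in the set → true
  NOT allergy to study drug: no → true
  years since diagnosis ≥ 21 years: 6 ≥ 21 is false
  age > 65 years: 88 > 65 is true
  HbA1c ≥ 8.4%: 10.9 ≥ 8.4 is true
  prior myocardial infarction: no → false
Combine:
[1.1.1.1.1] NOT false = true
[1.1.1.1.2] true OR true = true
[1.1.1.1] exactly-one(true, true) = false
[1.1.1] NOT false = true
[1.1.2.1] false AND true = false
[1.1.2.2.1.1] true AND false = false
[1.1.2.2.1] NOT false = true
[1.1.2.2] NOT true = false
[1.1.2] false OR false = false
[1.1] true AND false = false
[1] NOT false = true
[2.1.1.1.1] false → false (antecedent false ⇒ implication holds) = true
[2.1.1.1] NOT true = false
[2.1.1] NOT false = true
[2.1.2.2] true OR false = true
[2.1.2] true OR true = true
[2.1] true OR true = true
[2.2.1] true AND true = true
[2.2.2.2] true OR true = true
[2.2.2] false OR true = true
[2.2] true AND true = true
[2] true AND true = true
[root] true AND true = true
Overall: true → enrolled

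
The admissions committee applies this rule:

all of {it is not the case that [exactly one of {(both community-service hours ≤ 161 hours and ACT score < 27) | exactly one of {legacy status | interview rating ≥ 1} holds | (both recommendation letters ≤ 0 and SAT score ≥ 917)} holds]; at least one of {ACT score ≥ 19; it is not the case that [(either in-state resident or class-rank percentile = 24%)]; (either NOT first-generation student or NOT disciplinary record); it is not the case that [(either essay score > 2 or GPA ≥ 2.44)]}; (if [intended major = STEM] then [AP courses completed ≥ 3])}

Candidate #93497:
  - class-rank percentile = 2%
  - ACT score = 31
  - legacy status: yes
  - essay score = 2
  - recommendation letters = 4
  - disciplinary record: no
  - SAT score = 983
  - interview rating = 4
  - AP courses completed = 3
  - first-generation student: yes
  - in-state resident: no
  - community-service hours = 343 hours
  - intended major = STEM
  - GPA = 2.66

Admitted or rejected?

Atomic conditions:
  community-service hours ≤ 161 hours: 343 ≤ 161 is false
  ACT score < 27: 31 < 27 is false
  legacy status: yes → true
  interview rating ≥ 1: 4 ≥ 1 is true
  recommendation letters ≤ 0: 4 ≤ 0 is false
  SAT score ≥ 917: 983 ≥ 917 is true
  ACT score ≥ 19: 31 ≥ 19 is true
  in-state resident: no → false
  class-rank percentile = 24%: 2 == 24 is false
  NOT first-generation student: yes → false
  NOT disciplinary record: no → true
  essay score > 2: 2 > 2 is false
  GPA ≥ 2.44: 2.66 ≥ 2.44 is true
  intended major = STEM: STEM == STEM is true
  AP courses completed ≥ 3: 3 ≥ 3 is true
Combine:
[1.1.1] false AND false = false
[1.1.2] exactly-one(true, true) = false
[1.1.3] false AND true = false
[1.1] exactly-one(false, false, false) = false
[1] NOT false = true
[2.2.1] false OR false = false
[2.2] NOT false = true
[2.3] false OR true = true
[2.4.1] false OR true = true
[2.4] NOT true = false
[2] true OR true OR true OR false = true
[3] true → true = true
[root] true AND true AND true = true
Overall: true → admitted

Admitted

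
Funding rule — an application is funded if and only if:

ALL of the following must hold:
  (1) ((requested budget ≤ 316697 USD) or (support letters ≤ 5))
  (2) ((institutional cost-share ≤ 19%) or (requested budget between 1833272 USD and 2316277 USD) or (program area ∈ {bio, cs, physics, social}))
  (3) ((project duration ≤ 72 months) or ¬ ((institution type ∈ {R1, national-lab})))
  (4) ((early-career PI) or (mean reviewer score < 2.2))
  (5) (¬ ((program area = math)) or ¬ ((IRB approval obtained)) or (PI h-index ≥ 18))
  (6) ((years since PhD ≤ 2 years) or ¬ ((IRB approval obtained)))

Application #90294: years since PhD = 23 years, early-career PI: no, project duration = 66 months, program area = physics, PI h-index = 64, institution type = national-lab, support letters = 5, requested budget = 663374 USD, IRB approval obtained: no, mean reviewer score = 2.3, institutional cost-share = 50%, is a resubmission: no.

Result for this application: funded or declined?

Declined

Atomic conditions:
  requested budget ≤ 316697 USD: 663374 ≤ 316697 is false
  support letters ≤ 5: 5 ≤ 5 is true
  institutional cost-share ≤ 19%: 50 ≤ 19 is false
  requested budget between 1833272 USD and 2316277 USD: 663374 in [1833272, 2316277] is false
  program area ∈ {bio, cs, physics, social}: physics is in the set → true
  project duration ≤ 72 months: 66 ≤ 72 is true
  institution type ∈ {R1, national-lab}: national-lab is in the set → true
  early-career PI: no → false
  mean reviewer score < 2.2: 2.3 < 2.2 is false
  program area = math: physics == math is false
  IRB approval obtained: no → false
  PI h-index ≥ 18: 64 ≥ 18 is true
  years since PhD ≤ 2 years: 23 ≤ 2 is false
Combine:
[1] false OR true = true
[2] false OR false OR true = true
[3.2] NOT true = false
[3] true OR false = true
[4] false OR false = false
[5.1] NOT false = true
[5.2] NOT false = true
[5] true OR true OR true = true
[6.2] NOT false = true
[6] false OR true = true
[root] true AND true AND true AND false AND true AND true = false
Overall: false → declined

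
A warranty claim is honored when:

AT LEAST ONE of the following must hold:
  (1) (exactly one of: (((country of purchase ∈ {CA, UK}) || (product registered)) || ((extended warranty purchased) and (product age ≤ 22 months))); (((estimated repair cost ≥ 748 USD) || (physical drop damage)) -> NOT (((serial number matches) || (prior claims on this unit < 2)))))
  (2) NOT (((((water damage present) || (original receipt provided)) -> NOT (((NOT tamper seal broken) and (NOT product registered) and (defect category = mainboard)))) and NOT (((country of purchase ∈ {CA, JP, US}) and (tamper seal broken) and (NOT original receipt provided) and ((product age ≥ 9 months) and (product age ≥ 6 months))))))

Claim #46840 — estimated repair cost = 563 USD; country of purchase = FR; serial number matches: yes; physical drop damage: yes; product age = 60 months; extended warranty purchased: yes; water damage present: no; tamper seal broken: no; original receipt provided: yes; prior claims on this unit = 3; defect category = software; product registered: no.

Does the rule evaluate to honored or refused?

Refused

Atomic conditions:
  country of purchase ∈ {CA, UK}: FR is not in the set → false
  product registered: no → false
  extended warranty purchased: yes → true
  product age ≤ 22 months: 60 ≤ 22 is false
  estimated repair cost ≥ 748 USD: 563 ≥ 748 is false
  physical drop damage: yes → true
  serial number matches: yes → true
  prior claims on this unit < 2: 3 < 2 is false
  water damage present: no → false
  original receipt provided: yes → true
  NOT tamper seal broken: no → true
  NOT product registered: no → true
  defect category = mainboard: software == mainboard is false
  country of purchase ∈ {CA, JP, US}: FR is not in the set → false
  tamper seal broken: no → false
  NOT original receipt provided: yes → false
  product age ≥ 9 months: 60 ≥ 9 is true
  product age ≥ 6 months: 60 ≥ 6 is true
Combine:
[1.1.1] false OR false = false
[1.1.2] true AND false = false
[1.1] false OR false = false
[1.2.1] false OR true = true
[1.2.2.1] true OR false = true
[1.2.2] NOT true = false
[1.2] true → false = false
[1] exactly-one(false, false) = false
[2.1.1.1] false OR true = true
[2.1.1.2.1] true AND true AND false = false
[2.1.1.2] NOT false = true
[2.1.1] true → true = true
[2.1.2.1.4] true AND true = true
[2.1.2.1] false AND false AND false AND true = false
[2.1.2] NOT false = true
[2.1] true AND true = true
[2] NOT true = false
[root] false OR false = false
Overall: false → refused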